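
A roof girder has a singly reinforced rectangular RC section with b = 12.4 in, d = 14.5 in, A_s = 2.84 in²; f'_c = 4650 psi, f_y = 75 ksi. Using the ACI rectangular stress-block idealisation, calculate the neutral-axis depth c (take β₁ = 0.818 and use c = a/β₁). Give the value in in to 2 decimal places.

T = A_s f_y = 2.84 × 75 = 213 kips.
a = T/(0.85 f'_c b) = 213/(0.85 × 4.65 × 12.4) = 4.3460 in.
With β₁ = 0.818, c = a/β₁ = 4.3460/0.818 = 5.31 in.

c ≈ 5.31 in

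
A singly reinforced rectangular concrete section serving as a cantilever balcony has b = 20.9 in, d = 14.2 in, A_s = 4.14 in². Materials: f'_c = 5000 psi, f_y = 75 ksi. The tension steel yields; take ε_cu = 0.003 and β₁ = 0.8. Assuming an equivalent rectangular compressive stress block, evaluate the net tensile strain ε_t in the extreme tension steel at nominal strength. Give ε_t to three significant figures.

ε_t ≈ 0.00675

a = A_s f_y/(0.85 f'_c b) = 3.496 in.
β₁ = 0.8, so c = a/β₁ = 3.496/0.8 = 4.370 in.
From the linear strain diagram with ε_cu = 0.003: ε_t = 0.003 (d − c)/c = 0.003 × (14.2 − 4.370)/4.370 = 0.00675.
Since ε_t ≥ 0.005, the section is tension-controlled.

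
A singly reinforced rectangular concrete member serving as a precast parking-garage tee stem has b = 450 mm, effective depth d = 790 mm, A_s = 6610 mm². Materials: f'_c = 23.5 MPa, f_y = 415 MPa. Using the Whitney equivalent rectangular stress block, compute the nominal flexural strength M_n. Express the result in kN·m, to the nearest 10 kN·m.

M_n ≈ 1750 kN·m

T = A_s f_y = 6610 × 415 = 2743150 N = 2743.15 kN.
From C = T: a = T/(0.85 f'_c b) = 2743150/(0.85 × 23.5 × 450) = 305.18 mm.
M_n = T(d − a/2) = 2743.15 kN × (790 − 152.59) mm = 1748.51 kN·m.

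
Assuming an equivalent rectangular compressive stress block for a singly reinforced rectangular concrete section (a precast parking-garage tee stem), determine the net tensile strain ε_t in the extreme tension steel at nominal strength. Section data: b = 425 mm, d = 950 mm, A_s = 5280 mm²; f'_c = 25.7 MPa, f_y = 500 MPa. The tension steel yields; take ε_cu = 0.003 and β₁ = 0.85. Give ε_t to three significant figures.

a = A_s f_y/(0.85 f'_c b) = 284.36 mm.
β₁ = 0.85, so c = a/β₁ = 284.36/0.85 = 334.54 mm.
From the linear strain diagram with ε_cu = 0.003: ε_t = 0.003 (d − c)/c = 0.003 × (950 − 334.54)/334.54 = 0.00552.
Since ε_t ≥ 0.005, the section is tension-controlled.

ε_t ≈ 0.00552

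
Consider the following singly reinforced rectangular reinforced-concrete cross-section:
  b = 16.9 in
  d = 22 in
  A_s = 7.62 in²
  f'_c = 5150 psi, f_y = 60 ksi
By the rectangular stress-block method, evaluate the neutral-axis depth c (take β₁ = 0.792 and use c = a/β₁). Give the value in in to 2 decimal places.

c ≈ 7.80 in

T = A_s f_y = 7.62 × 60 = 457.2 kips.
a = T/(0.85 f'_c b) = 457.2/(0.85 × 5.15 × 16.9) = 6.1801 in.
With β₁ = 0.792, c = a/β₁ = 6.1801/0.792 = 7.80 in.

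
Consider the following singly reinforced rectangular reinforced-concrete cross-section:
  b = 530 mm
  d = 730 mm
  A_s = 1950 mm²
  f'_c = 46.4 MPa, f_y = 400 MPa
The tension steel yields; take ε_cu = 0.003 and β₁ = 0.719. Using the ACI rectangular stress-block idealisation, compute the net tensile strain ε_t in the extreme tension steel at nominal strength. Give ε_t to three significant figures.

a = A_s f_y/(0.85 f'_c b) = 37.31 mm.
β₁ = 0.719, so c = a/β₁ = 37.31/0.719 = 51.89 mm.
From the linear strain diagram with ε_cu = 0.003: ε_t = 0.003 (d − c)/c = 0.003 × (730 − 51.89)/51.89 = 0.0392.
Since ε_t ≥ 0.005, the section is tension-controlled.

ε_t ≈ 0.0392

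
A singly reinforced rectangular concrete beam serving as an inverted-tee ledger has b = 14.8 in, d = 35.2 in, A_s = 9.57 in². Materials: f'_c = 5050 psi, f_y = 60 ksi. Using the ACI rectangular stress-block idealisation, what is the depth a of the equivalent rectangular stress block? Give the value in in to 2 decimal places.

T = A_s f_y = 9.57 × 60 = 574.2 kips.
a = T/(0.85 f'_c b) = 574.2/(0.85 × 5.05 × 14.8) = 9.04 in.

a ≈ 9.04 in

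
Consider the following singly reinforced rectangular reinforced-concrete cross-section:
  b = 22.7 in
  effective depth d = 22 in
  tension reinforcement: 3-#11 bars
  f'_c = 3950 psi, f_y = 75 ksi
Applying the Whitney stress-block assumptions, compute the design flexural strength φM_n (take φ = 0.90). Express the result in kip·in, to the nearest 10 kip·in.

φM_n ≈ 6220 kip·in

A_s = 3 × 1.56 = 4.68 in².
T = A_s f_y = 4.68 × 75 = 351 kips.
a = T/(0.85 f'_c b) = 351/(0.85 × 3.95 × 22.7) = 4.605 in.
M_n = T(d − a/2) = 351 × (22 − 2.3025) = 6913.8 kip·in.
φM_n = 0.90 × 6913.8 = 6222.4 kip·in.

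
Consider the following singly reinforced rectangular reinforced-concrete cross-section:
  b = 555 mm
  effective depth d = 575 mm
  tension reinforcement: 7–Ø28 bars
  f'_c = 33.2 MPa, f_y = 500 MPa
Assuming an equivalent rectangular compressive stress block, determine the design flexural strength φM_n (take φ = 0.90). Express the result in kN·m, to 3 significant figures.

A_s = 7 × 616 = 4312 mm².
T = A_s f_y = 4312 × 500 = 2156000 N = 2156 kN.
From C = T: a = T/(0.85 f'_c b) = 2156000/(0.85 × 33.2 × 555) = 137.66 mm.
M_n = T(d − a/2) = 2156 kN × (575 − 68.83) mm = 1091.30 kN·m.
φM_n = 0.90 × 1091.30 = 982.17 kN·m.

φM_n ≈ 982 kN·m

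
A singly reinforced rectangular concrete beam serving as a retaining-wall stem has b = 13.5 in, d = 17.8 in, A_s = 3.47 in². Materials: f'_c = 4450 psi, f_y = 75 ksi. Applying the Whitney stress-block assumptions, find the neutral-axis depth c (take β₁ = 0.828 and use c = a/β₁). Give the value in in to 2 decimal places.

c ≈ 6.16 in

T = A_s f_y = 3.47 × 75 = 260.25 kips.
a = T/(0.85 f'_c b) = 260.25/(0.85 × 4.45 × 13.5) = 5.0966 in.
With β₁ = 0.828, c = a/β₁ = 5.0966/0.828 = 6.16 in.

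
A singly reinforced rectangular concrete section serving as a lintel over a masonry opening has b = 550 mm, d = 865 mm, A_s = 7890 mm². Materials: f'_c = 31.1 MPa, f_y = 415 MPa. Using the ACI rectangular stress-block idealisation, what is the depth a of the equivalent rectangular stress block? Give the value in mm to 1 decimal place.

T = A_s f_y = 7890 × 415 = 3274350 N = 3274.35 kN.
Setting C = 0.85 f'_c a b equal to T: a = 3274350/(0.85 × 31.1 × 550) = 225.2 mm.

a ≈ 225.2 mm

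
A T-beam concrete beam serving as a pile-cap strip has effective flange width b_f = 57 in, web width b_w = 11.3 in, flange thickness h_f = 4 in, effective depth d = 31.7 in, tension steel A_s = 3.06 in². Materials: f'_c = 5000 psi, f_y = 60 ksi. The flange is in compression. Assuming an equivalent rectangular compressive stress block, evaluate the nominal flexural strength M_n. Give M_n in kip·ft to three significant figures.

M_n ≈ 479 kip·ft

Tension: T = A_s f_y = 3.06 × 60 = 183.6 kips.
Try a within the flange: a = T/(0.85 f'_c b_f) = 183.6/(0.85 × 5 × 57) = 0.758 in.
Since a = 0.758 ≤ h_f = 4 in, the stress block lies entirely in the flange; analyse as a rectangular beam of width b_f.
M_n = T(d − a/2) = 183.6 × (31.7 − 0.379) = 5750.5 kip·in.
M_n = 5750.5/12 = 479.21 kip·ft.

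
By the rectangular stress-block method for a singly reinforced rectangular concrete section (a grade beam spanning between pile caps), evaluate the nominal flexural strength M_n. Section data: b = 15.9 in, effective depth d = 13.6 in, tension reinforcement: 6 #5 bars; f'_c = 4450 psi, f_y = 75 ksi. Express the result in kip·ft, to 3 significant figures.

A_s = 6 × 0.31 = 1.86 in².
T = A_s f_y = 1.86 × 75 = 139.5 kips.
a = T/(0.85 f'_c b) = 139.5/(0.85 × 4.45 × 15.9) = 2.320 in.
M_n = T(d − a/2) = 139.5 × (13.6 − 1.16) = 1735.4 kip·in = 1735.4/12 = 144.62 kip·ft.

M_n ≈ 145 kip·ft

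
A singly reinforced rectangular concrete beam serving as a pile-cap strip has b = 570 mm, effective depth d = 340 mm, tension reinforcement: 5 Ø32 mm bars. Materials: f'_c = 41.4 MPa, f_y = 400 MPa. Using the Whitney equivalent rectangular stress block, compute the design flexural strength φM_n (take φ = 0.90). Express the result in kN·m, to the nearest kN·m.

φM_n ≈ 434 kN·m

A_s = 5 × 804 = 4020 mm².
T = A_s f_y = 4020 × 400 = 1608000 N = 1608 kN.
From C = T: a = T/(0.85 f'_c b) = 1608000/(0.85 × 41.4 × 570) = 80.17 mm.
M_n = T(d − a/2) = 1608 kN × (340 − 40.085) mm = 482.26 kN·m.
φM_n = 0.90 × 482.26 = 434.03 kN·m.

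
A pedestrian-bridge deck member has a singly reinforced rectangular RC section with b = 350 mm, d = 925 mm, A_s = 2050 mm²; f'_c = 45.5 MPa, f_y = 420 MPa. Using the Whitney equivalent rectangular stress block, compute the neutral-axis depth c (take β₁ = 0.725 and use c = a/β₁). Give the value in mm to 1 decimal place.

c ≈ 87.7 mm

T = A_s f_y = 2050 × 420 = 861000 N = 861 kN.
Setting C = 0.85 f'_c a b equal to T: a = 861000/(0.85 × 45.5 × 350) = 63.607 mm.
With β₁ = 0.725, c = a/β₁ = 63.607/0.725 = 87.7 mm.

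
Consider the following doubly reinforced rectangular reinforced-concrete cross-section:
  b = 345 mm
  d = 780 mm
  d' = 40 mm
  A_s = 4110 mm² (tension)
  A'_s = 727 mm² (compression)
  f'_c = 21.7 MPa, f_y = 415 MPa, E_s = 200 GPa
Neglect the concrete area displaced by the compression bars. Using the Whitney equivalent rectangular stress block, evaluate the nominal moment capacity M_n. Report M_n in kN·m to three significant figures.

Assume both tension and compression steel yield.
Net tension couple steel: A_s − A'_s = 3383 mm².
a = (A_s − A'_s) f_y / (0.85 f'_c b) = 1403945/(0.85 × 21.7 × 345) = 220.62 mm.
c = a/β₁ = 220.62/0.85 = 259.55 mm; ε'_s = 0.003(c − d')/c = 0.0025 ≥ f_y/E_s = 0.0021, so compression steel does yield.
M_n = (A_s − A'_s) f_y (d − a/2) + A'_s f_y (d − d') = [1403945 × (780 − 110.31) + 301705 × (780 − 40)] × 10⁻⁶ = 940.21 + 223.26 = 1163.47 kN·m.

M_n ≈ 1160 kN·m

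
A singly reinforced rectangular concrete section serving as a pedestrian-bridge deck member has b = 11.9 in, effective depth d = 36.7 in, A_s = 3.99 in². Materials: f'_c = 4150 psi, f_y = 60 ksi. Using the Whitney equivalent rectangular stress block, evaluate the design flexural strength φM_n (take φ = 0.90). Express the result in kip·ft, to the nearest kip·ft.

φM_n ≈ 608 kip·ft

T = A_s f_y = 3.99 × 60 = 239.4 kips.
a = T/(0.85 f'_c b) = 239.4/(0.85 × 4.15 × 11.9) = 5.703 in.
M_n = T(d − a/2) = 239.4 × (36.7 − 2.8515) = 8103.3 kip·in = 8103.3/12 = 675.28 kip·ft.
φM_n = 0.90 × 675.28 = 607.75 kip·ft.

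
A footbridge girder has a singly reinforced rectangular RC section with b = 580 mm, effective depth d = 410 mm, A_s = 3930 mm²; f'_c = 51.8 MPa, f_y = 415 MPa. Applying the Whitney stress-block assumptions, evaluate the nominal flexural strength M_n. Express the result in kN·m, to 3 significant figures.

T = A_s f_y = 3930 × 415 = 1630950 N = 1630.95 kN.
From C = T: a = T/(0.85 f'_c b) = 1630950/(0.85 × 51.8 × 580) = 63.87 mm.
M_n = T(d − a/2) = 1630.95 kN × (410 − 31.935) mm = 616.61 kN·m.

M_n ≈ 617 kN·m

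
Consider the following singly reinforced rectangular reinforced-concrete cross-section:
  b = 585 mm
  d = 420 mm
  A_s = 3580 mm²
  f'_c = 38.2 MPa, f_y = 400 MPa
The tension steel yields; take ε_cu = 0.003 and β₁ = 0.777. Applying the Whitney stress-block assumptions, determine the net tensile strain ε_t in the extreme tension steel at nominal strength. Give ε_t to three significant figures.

ε_t ≈ 0.00999

a = A_s f_y/(0.85 f'_c b) = 75.39 mm.
β₁ = 0.777, so c = a/β₁ = 75.39/0.777 = 97.03 mm.
From the linear strain diagram with ε_cu = 0.003: ε_t = 0.003 (d − c)/c = 0.003 × (420 − 97.03)/97.03 = 0.00999.
Since ε_t ≥ 0.005, the section is tension-controlled.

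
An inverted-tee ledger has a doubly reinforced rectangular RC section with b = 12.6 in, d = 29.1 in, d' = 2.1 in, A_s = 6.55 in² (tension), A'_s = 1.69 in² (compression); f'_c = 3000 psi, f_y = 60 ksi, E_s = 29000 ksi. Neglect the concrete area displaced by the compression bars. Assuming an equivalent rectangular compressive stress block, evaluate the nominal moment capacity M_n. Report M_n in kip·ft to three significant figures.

Assume both steels yield.
a = (A_s − A'_s) f_y/(0.85 f'_c b) = (6.55 − 1.69) × 60/(0.85 × 3 × 12.6) = 9.076 in.
c = a/β₁ = 9.076/0.85 = 10.678 in; ε'_s = 0.003(c − d')/c = 0.0024 ≥ ε_y = 0.0021, so the compression steel yields.
M_n = (A_s − A'_s) f_y (d − a/2) + A'_s f_y (d − d') = 291.6 × (29.1 − 4.538) + 101.4 × (29.1 − 2.1) = 7162.3 + 2737.8 = 9900.1 kip·in = 9900.1/12 = 825.01 kip·ft.

M_n ≈ 825 kip·ft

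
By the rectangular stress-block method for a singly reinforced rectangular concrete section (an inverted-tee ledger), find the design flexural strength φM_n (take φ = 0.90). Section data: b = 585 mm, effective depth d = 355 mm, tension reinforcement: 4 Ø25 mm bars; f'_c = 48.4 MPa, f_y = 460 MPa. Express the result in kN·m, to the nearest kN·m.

A_s = 4 × 491 = 1964 mm².
T = A_s f_y = 1964 × 460 = 903440 N = 903.44 kN.
From C = T: a = T/(0.85 f'_c b) = 903440/(0.85 × 48.4 × 585) = 37.54 mm.
M_n = T(d − a/2) = 903.44 kN × (355 − 18.77) mm = 303.76 kN·m.
φM_n = 0.90 × 303.76 = 273.38 kN·m.

φM_n ≈ 273 kN·m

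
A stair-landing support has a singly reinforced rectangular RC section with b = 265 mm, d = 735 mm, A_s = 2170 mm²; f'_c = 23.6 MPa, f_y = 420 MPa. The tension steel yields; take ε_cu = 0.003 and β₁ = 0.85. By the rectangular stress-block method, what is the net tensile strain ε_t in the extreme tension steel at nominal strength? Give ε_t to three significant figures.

ε_t ≈ 0.00793

a = A_s f_y/(0.85 f'_c b) = 171.45 mm.
β₁ = 0.85, so c = a/β₁ = 171.45/0.85 = 201.71 mm.
From the linear strain diagram with ε_cu = 0.003: ε_t = 0.003 (d − c)/c = 0.003 × (735 − 201.71)/201.71 = 0.00793.
Since ε_t ≥ 0.005, the section is tension-controlled.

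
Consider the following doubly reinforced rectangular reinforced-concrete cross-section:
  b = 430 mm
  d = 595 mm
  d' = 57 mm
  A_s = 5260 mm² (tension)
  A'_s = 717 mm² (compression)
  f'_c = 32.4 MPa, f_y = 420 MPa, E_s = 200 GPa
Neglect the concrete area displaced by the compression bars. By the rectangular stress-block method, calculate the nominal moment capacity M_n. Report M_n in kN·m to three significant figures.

M_n ≈ 1140 kN·m

Assume both tension and compression steel yield.
Net tension couple steel: A_s − A'_s = 4543 mm².
a = (A_s − A'_s) f_y / (0.85 f'_c b) = 1908060/(0.85 × 32.4 × 430) = 161.12 mm.
c = a/β₁ = 161.12/0.819 = 196.73 mm; ε'_s = 0.003(c − d')/c = 0.0021 ≥ f_y/E_s = 0.0021, so compression steel does yield.
M_n = (A_s − A'_s) f_y (d − a/2) + A'_s f_y (d − d') = [1908060 × (595 − 80.56) + 301140 × (595 − 57)] × 10⁻⁶ = 981.58 + 162.01 = 1143.59 kN·m.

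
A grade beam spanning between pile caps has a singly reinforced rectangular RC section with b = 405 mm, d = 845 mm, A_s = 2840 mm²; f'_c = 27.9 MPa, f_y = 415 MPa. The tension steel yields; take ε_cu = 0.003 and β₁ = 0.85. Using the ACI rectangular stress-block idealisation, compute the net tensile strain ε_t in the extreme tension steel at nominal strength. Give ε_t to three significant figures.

a = A_s f_y/(0.85 f'_c b) = 122.71 mm.
β₁ = 0.85, so c = a/β₁ = 122.71/0.85 = 144.36 mm.
From the linear strain diagram with ε_cu = 0.003: ε_t = 0.003 (d − c)/c = 0.003 × (845 − 144.36)/144.36 = 0.0146.
Since ε_t ≥ 0.005, the section is tension-controlled.

ε_t ≈ 0.0146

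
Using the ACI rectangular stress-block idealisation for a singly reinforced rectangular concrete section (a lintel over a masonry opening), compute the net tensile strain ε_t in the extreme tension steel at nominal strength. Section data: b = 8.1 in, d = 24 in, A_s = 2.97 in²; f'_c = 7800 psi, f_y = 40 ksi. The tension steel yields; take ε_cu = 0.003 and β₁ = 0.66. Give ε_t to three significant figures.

a = A_s f_y/(0.85 f'_c b) = 2.212 in.
β₁ = 0.66, so c = a/β₁ = 2.212/0.66 = 3.352 in.
From the linear strain diagram with ε_cu = 0.003: ε_t = 0.003 (d − c)/c = 0.003 × (24 − 3.352)/3.352 = 0.0185.
Since ε_t ≥ 0.005, the section is tension-controlled.

ε_t ≈ 0.0185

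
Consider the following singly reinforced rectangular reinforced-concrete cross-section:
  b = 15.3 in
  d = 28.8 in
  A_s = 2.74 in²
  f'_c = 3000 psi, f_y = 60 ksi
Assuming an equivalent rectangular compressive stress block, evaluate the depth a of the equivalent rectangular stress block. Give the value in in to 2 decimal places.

T = A_s f_y = 2.74 × 60 = 164.4 kips.
a = T/(0.85 f'_c b) = 164.4/(0.85 × 3 × 15.3) = 4.21 in.

a ≈ 4.21 in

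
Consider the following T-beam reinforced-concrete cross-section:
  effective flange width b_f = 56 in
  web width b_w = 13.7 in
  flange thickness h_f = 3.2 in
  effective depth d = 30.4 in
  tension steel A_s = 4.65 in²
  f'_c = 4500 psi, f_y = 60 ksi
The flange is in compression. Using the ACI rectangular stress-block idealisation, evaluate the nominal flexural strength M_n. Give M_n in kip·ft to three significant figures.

Tension: T = A_s f_y = 4.65 × 60 = 279 kips.
Try a within the flange: a = T/(0.85 f'_c b_f) = 279/(0.85 × 4.5 × 56) = 1.303 in.
Since a = 1.303 ≤ h_f = 3.2 in, the stress block lies entirely in the flange; analyse as a rectangular beam of width b_f.
M_n = T(d − a/2) = 279 × (30.4 − 0.6515) = 8299.8 kip·in.
M_n = 8299.8/12 = 691.65 kip·ft.

M_n ≈ 692 kip·ft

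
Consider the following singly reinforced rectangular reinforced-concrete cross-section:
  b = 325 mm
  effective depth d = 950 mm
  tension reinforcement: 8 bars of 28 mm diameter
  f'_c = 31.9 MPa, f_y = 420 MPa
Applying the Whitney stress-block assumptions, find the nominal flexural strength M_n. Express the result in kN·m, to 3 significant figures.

M_n ≈ 1720 kN·m

A_s = 8 × 616 = 4928 mm².
T = A_s f_y = 4928 × 420 = 2069760 N = 2069.76 kN.
From C = T: a = T/(0.85 f'_c b) = 2069760/(0.85 × 31.9 × 325) = 234.87 mm.
M_n = T(d − a/2) = 2069.76 kN × (950 − 117.435) mm = 1723.21 kN·m.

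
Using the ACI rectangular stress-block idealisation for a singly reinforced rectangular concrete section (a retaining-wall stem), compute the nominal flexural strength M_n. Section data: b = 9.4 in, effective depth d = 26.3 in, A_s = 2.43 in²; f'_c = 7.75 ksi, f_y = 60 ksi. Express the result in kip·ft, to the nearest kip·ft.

T = A_s f_y = 2.43 × 60 = 145.8 kips.
a = T/(0.85 f'_c b) = 145.8/(0.85 × 7.75 × 9.4) = 2.355 in.
M_n = T(d − a/2) = 145.8 × (26.3 − 1.1775) = 3662.9 kip·in = 3662.9/12 = 305.24 kip·ft.

M_n ≈ 305 kip·ft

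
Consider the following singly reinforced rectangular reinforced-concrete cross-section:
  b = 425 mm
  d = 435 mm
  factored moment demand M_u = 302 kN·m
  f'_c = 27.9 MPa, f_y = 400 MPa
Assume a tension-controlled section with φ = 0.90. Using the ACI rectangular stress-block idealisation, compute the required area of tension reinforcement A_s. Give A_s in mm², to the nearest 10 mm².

A_s ≈ 2140 mm²

M_n = M_u/φ = 302/0.90 = 335.556 kN·m.
With M_n = 0.85 f'_c a b (d − a/2), solve the quadratic for a:
a = d − √(d² − 2M_n/(0.85 f'_c b)) = 435 − √(435² − 2 × 335.556×10⁶/(0.85 × 27.9 × 425)) = 84.80 mm.
A_s = 0.85 f'_c a b / f_y = 0.85 × 27.9 × 84.80 × 425 / 400 = 2136.7 mm².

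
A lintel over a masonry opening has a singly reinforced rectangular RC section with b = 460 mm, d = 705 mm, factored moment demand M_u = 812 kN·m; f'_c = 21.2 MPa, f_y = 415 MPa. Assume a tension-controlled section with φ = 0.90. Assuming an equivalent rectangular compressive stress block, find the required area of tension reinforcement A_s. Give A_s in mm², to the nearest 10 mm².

A_s ≈ 3520 mm²

M_n = M_u/φ = 812/0.90 = 902.222 kN·m.
With M_n = 0.85 f'_c a b (d − a/2), solve the quadratic for a:
a = d − √(d² − 2M_n/(0.85 f'_c b)) = 705 − √(705² − 2 × 902.222×10⁶/(0.85 × 21.2 × 460)) = 176.47 mm.
A_s = 0.85 f'_c a b / f_y = 0.85 × 21.2 × 176.47 × 460 / 415 = 3524.8 mm².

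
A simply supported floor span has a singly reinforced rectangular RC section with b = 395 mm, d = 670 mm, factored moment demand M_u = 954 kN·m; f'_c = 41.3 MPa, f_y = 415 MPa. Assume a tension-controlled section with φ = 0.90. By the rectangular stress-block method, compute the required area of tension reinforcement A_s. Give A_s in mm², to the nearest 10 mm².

M_n = M_u/φ = 954/0.90 = 1060 kN·m.
With M_n = 0.85 f'_c a b (d − a/2), solve the quadratic for a:
a = d − √(d² − 2M_n/(0.85 f'_c b)) = 670 − √(670² − 2 × 1060×10⁶/(0.85 × 41.3 × 395)) = 125.93 mm.
A_s = 0.85 f'_c a b / f_y = 0.85 × 41.3 × 125.93 × 395 / 415 = 4207.7 mm².

A_s ≈ 4210 mm²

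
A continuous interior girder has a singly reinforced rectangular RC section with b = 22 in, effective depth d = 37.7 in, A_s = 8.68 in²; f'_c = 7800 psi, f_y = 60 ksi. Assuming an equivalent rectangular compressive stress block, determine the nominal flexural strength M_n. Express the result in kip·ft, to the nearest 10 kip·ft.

M_n ≈ 1560 kip·ft

T = A_s f_y = 8.68 × 60 = 520.8 kips.
a = T/(0.85 f'_c b) = 520.8/(0.85 × 7.8 × 22) = 3.571 in.
M_n = T(d − a/2) = 520.8 × (37.7 − 1.7855) = 18704.3 kip·in = 18704.3/12 = 1558.69 kip·ft.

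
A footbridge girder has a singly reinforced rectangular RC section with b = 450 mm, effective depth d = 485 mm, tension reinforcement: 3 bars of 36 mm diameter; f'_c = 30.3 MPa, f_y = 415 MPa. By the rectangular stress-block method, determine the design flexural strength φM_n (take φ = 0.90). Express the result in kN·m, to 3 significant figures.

φM_n ≈ 491 kN·m

A_s = 3 × 1018 = 3054 mm².
T = A_s f_y = 3054 × 415 = 1267410 N = 1267.41 kN.
From C = T: a = T/(0.85 f'_c b) = 1267410/(0.85 × 30.3 × 450) = 109.36 mm.
M_n = T(d − a/2) = 1267.41 kN × (485 − 54.68) mm = 545.39 kN·m.
φM_n = 0.90 × 545.39 = 490.85 kN·m.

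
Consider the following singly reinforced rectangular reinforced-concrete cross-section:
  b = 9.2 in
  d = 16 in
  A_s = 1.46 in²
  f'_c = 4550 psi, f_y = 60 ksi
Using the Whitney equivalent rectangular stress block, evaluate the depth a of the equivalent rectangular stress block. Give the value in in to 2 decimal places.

T = A_s f_y = 1.46 × 60 = 87.6 kips.
a = T/(0.85 f'_c b) = 87.6/(0.85 × 4.55 × 9.2) = 2.46 in.

a ≈ 2.46 in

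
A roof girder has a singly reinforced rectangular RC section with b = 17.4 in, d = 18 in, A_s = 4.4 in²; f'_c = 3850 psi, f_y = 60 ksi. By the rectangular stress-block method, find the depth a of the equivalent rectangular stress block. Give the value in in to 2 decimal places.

T = A_s f_y = 4.4 × 60 = 264 kips.
a = T/(0.85 f'_c b) = 264/(0.85 × 3.85 × 17.4) = 4.64 in.

a ≈ 4.64 in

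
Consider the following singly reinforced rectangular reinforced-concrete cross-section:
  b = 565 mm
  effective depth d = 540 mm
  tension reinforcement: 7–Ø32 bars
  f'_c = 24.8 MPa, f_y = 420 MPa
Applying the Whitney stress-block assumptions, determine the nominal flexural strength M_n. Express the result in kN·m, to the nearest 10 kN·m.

M_n ≈ 1040 kN·m

A_s = 7 × 804 = 5628 mm².
T = A_s f_y = 5628 × 420 = 2363760 N = 2363.76 kN.
From C = T: a = T/(0.85 f'_c b) = 2363760/(0.85 × 24.8 × 565) = 198.47 mm.
M_n = T(d − a/2) = 2363.76 kN × (540 − 99.235) mm = 1041.86 kN·m.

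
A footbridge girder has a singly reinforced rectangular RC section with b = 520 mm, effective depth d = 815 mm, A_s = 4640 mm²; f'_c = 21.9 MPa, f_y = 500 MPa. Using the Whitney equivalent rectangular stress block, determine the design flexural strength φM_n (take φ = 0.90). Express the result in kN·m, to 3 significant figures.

T = A_s f_y = 4640 × 500 = 2320000 N = 2320 kN.
From C = T: a = T/(0.85 f'_c b) = 2320000/(0.85 × 21.9 × 520) = 239.67 mm.
M_n = T(d − a/2) = 2320 kN × (815 − 119.835) mm = 1612.78 kN·m.
φM_n = 0.90 × 1612.78 = 1451.50 kN·m.

φM_n ≈ 1450 kN·m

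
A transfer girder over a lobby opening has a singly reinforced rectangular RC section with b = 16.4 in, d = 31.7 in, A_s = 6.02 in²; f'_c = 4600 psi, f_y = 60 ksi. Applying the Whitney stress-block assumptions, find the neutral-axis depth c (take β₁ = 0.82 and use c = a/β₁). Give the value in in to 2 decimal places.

T = A_s f_y = 6.02 × 60 = 361.2 kips.
a = T/(0.85 f'_c b) = 361.2/(0.85 × 4.6 × 16.4) = 5.6328 in.
With β₁ = 0.82, c = a/β₁ = 5.6328/0.82 = 6.87 in.

c ≈ 6.87 in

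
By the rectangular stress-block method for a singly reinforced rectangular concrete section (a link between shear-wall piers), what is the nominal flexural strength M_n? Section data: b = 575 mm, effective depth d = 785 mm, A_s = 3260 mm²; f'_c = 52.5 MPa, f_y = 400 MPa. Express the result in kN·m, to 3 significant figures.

M_n ≈ 991 kN·m

T = A_s f_y = 3260 × 400 = 1304000 N = 1304 kN.
From C = T: a = T/(0.85 f'_c b) = 1304000/(0.85 × 52.5 × 575) = 50.82 mm.
M_n = T(d − a/2) = 1304 kN × (785 − 25.41) mm = 990.51 kN·m.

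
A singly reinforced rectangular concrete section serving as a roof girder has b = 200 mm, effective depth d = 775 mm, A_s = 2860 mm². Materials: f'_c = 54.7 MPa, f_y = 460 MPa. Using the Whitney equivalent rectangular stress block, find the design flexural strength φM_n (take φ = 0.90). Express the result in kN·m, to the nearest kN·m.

φM_n ≈ 834 kN·m

T = A_s f_y = 2860 × 460 = 1315600 N = 1315.6 kN.
From C = T: a = T/(0.85 f'_c b) = 1315600/(0.85 × 54.7 × 200) = 141.48 mm.
M_n = T(d − a/2) = 1315.6 kN × (775 − 70.74) mm = 926.52 kN·m.
φM_n = 0.90 × 926.52 = 833.87 kN·m.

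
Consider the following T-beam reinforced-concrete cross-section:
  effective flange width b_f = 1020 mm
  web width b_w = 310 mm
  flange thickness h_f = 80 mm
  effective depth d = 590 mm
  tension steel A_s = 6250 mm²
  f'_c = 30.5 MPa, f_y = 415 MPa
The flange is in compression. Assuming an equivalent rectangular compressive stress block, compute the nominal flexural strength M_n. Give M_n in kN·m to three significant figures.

Tension: T = A_s f_y = 6250 × 415 = 2593750 N.
Try a within the flange: a = T/(0.85 f'_c b_f) = 2593750/(0.85 × 30.5 × 1020) = 98.09 mm.
a = 98.09 > h_f = 80 mm: the block extends into the web. Split into flange-overhang and web parts.
C_f = 0.85 f'_c (b_f − b_w) h_f = 0.85 × 30.5 × (1020 − 310) × 80 = 1472540 N.
Remaining web compression depth: a_w = (T − C_f)/(0.85 f'_c b_w) = (2593750 − 1472540)/(0.85 × 30.5 × 310) = 139.51 mm.
M_n = C_f(d − h_f/2) + (T − C_f)(d − a_w/2) = 1472540 × (590 − 40) + 1121210 × (590 − 69.755) = 809.90 + 583.30 = 1393.20 × 10⁶ N·mm.
M_n = 1393.20 kN·m.

M_n ≈ 1390 kN·m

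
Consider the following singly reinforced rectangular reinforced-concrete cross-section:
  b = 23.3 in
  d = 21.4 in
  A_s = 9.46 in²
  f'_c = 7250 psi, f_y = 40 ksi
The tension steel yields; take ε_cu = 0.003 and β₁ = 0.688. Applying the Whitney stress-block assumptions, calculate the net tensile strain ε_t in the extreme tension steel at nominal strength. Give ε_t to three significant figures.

ε_t ≈ 0.0138

a = A_s f_y/(0.85 f'_c b) = 2.635 in.
β₁ = 0.688, so c = a/β₁ = 2.635/0.688 = 3.830 in.
From the linear strain diagram with ε_cu = 0.003: ε_t = 0.003 (d − c)/c = 0.003 × (21.4 − 3.830)/3.830 = 0.0138.
Since ε_t ≥ 0.005, the section is tension-controlled.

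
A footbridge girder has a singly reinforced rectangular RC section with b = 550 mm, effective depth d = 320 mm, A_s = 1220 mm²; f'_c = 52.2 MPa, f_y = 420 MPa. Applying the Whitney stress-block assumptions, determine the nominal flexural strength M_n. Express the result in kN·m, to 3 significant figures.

M_n ≈ 159 kN·m

T = A_s f_y = 1220 × 420 = 512400 N = 512.4 kN.
From C = T: a = T/(0.85 f'_c b) = 512400/(0.85 × 52.2 × 550) = 21.00 mm.
M_n = T(d − a/2) = 512.4 kN × (320 − 10.5) mm = 158.59 kN·m.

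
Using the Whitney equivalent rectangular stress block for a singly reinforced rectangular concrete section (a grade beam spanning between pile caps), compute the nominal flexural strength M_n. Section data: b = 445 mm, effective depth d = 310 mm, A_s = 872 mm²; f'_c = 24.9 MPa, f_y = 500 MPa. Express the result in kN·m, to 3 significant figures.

M_n ≈ 125 kN·m

T = A_s f_y = 872 × 500 = 436000 N = 436 kN.
From C = T: a = T/(0.85 f'_c b) = 436000/(0.85 × 24.9 × 445) = 46.29 mm.
M_n = T(d − a/2) = 436 kN × (310 − 23.145) mm = 125.07 kN·m.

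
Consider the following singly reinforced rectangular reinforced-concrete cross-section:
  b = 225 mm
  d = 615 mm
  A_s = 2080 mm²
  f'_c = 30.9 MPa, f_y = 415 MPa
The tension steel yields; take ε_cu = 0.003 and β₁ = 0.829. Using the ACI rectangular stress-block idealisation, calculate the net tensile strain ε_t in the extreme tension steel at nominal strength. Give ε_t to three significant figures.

ε_t ≈ 0.00747

a = A_s f_y/(0.85 f'_c b) = 146.07 mm.
β₁ = 0.829, so c = a/β₁ = 146.07/0.829 = 176.20 mm.
From the linear strain diagram with ε_cu = 0.003: ε_t = 0.003 (d − c)/c = 0.003 × (615 − 176.20)/176.20 = 0.00747.
Since ε_t ≥ 0.005, the section is tension-controlled.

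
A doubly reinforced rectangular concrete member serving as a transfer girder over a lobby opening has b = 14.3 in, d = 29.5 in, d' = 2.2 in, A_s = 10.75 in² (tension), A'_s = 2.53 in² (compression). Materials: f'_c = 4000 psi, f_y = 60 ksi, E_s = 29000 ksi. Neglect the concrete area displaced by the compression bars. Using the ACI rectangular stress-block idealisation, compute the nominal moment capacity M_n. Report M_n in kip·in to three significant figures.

Assume both steels yield.
a = (A_s − A'_s) f_y/(0.85 f'_c b) = (10.75 − 2.53) × 60/(0.85 × 4 × 14.3) = 10.144 in.
c = a/β₁ = 10.144/0.85 = 11.934 in; ε'_s = 0.003(c − d')/c = 0.0024 ≥ ε_y = 0.0021, so the compression steel yields.
M_n = (A_s − A'_s) f_y (d − a/2) + A'_s f_y (d − d') = 493.2 × (29.5 − 5.072) + 151.8 × (29.5 − 2.2) = 12047.9 + 4144.1 = 16192.0 kip·in.

M_n ≈ 16200 kip·in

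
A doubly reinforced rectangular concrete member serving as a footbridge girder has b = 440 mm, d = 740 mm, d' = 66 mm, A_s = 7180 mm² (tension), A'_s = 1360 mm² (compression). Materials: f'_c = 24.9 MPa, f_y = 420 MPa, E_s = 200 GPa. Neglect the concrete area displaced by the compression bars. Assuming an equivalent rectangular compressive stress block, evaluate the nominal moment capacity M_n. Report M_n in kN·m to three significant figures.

M_n ≈ 1870 kN·m

Assume both tension and compression steel yield.
Net tension couple steel: A_s − A'_s = 5820 mm².
a = (A_s − A'_s) f_y / (0.85 f'_c b) = 2444400/(0.85 × 24.9 × 440) = 262.48 mm.
c = a/β₁ = 262.48/0.85 = 308.80 mm; ε'_s = 0.003(c − d')/c = 0.0024 ≥ f_y/E_s = 0.0021, so compression steel does yield.
M_n = (A_s − A'_s) f_y (d − a/2) + A'_s f_y (d − d') = [2444400 × (740 − 131.24) + 571200 × (740 − 66)] × 10⁻⁶ = 1488.05 + 384.99 = 1873.04 kN·m.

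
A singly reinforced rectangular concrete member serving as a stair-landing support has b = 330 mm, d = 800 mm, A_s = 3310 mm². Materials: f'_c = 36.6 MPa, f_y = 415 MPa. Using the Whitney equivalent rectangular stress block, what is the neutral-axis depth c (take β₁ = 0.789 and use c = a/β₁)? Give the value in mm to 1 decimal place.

c ≈ 169.6 mm

T = A_s f_y = 3310 × 415 = 1373650 N = 1373.65 kN.
Setting C = 0.85 f'_c a b equal to T: a = 1373650/(0.85 × 36.6 × 330) = 133.802 mm.
With β₁ = 0.789, c = a/β₁ = 133.802/0.789 = 169.6 mm.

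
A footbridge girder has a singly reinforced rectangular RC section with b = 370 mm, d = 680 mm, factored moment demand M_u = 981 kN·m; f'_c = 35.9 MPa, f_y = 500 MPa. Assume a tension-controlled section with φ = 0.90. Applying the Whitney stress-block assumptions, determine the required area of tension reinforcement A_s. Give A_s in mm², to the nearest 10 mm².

A_s ≈ 3640 mm²

M_n = M_u/φ = 981/0.90 = 1090 kN·m.
With M_n = 0.85 f'_c a b (d − a/2), solve the quadratic for a:
a = d − √(d² − 2M_n/(0.85 f'_c b)) = 680 − √(680² − 2 × 1090×10⁶/(0.85 × 35.9 × 370)) = 161.04 mm.
A_s = 0.85 f'_c a b / f_y = 0.85 × 35.9 × 161.04 × 370 / 500 = 3636.5 mm².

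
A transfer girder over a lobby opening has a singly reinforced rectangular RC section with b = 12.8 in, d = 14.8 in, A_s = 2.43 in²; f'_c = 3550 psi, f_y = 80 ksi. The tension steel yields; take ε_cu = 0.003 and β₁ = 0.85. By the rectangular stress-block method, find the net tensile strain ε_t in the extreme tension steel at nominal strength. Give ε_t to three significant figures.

a = A_s f_y/(0.85 f'_c b) = 5.033 in.
β₁ = 0.85, so c = a/β₁ = 5.033/0.85 = 5.921 in.
From the linear strain diagram with ε_cu = 0.003: ε_t = 0.003 (d − c)/c = 0.003 × (14.8 − 5.921)/5.921 = 0.00450.
ε_t is between 0.004 and 0.005 — transition zone.

ε_t ≈ 0.00450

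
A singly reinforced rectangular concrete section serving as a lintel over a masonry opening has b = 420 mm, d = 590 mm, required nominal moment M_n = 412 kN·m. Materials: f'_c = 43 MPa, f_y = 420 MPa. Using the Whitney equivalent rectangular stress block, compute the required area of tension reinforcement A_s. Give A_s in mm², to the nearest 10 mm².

With M_n = 0.85 f'_c a b (d − a/2), solve the quadratic for a:
a = d − √(d² − 2M_n/(0.85 f'_c b)) = 590 − √(590² − 2 × 412×10⁶/(0.85 × 43 × 420)) = 47.39 mm.
A_s = 0.85 f'_c a b / f_y = 0.85 × 43 × 47.39 × 420 / 420 = 1732.1 mm².

A_s ≈ 1730 mm²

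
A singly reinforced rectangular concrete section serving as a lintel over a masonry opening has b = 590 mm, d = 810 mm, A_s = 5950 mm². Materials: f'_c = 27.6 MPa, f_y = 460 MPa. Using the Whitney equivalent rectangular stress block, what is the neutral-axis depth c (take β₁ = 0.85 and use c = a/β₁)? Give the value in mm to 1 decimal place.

T = A_s f_y = 5950 × 460 = 2737000 N = 2737 kN.
Setting C = 0.85 f'_c a b equal to T: a = 2737000/(0.85 × 27.6 × 590) = 197.740 mm.
With β₁ = 0.85, c = a/β₁ = 197.740/0.85 = 232.6 mm.

c ≈ 232.6 mm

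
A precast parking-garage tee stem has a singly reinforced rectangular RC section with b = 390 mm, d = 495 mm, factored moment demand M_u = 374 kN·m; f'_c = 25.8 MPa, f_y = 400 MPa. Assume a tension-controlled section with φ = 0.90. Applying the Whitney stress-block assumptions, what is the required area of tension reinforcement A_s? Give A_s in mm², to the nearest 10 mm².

A_s ≈ 2360 mm²

M_n = M_u/φ = 374/0.90 = 415.556 kN·m.
With M_n = 0.85 f'_c a b (d − a/2), solve the quadratic for a:
a = d − √(d² − 2M_n/(0.85 f'_c b)) = 495 − √(495² − 2 × 415.556×10⁶/(0.85 × 25.8 × 390)) = 110.49 mm.
A_s = 0.85 f'_c a b / f_y = 0.85 × 25.8 × 110.49 × 390 / 400 = 2362.5 mm².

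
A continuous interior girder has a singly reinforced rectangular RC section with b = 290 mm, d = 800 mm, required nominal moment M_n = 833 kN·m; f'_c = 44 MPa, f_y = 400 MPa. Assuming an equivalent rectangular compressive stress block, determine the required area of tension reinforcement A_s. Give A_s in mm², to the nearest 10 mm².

With M_n = 0.85 f'_c a b (d − a/2), solve the quadratic for a:
a = d − √(d² − 2M_n/(0.85 f'_c b)) = 800 − √(800² − 2 × 833×10⁶/(0.85 × 44 × 290)) = 102.58 mm.
A_s = 0.85 f'_c a b / f_y = 0.85 × 44 × 102.58 × 290 / 400 = 2781.5 mm².

A_s ≈ 2780 mm²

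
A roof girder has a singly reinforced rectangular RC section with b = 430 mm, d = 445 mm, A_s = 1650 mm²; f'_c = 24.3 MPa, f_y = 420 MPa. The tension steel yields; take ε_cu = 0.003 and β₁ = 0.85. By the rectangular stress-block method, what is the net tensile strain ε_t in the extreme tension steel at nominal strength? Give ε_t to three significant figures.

ε_t ≈ 0.0115

a = A_s f_y/(0.85 f'_c b) = 78.03 mm.
β₁ = 0.85, so c = a/β₁ = 78.03/0.85 = 91.80 mm.
From the linear strain diagram with ε_cu = 0.003: ε_t = 0.003 (d − c)/c = 0.003 × (445 − 91.80)/91.80 = 0.0115.
Since ε_t ≥ 0.005, the section is tension-controlled.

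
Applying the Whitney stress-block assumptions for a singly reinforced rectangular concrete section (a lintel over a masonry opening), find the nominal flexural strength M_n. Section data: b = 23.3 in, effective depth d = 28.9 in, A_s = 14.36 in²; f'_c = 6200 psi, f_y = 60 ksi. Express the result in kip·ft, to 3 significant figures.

T = A_s f_y = 14.36 × 60 = 861.6 kips.
a = T/(0.85 f'_c b) = 861.6/(0.85 × 6.2 × 23.3) = 7.017 in.
M_n = T(d − a/2) = 861.6 × (28.9 − 3.5085) = 21877.3 kip·in = 21877.3/12 = 1823.11 kip·ft.

M_n ≈ 1820 kip·ft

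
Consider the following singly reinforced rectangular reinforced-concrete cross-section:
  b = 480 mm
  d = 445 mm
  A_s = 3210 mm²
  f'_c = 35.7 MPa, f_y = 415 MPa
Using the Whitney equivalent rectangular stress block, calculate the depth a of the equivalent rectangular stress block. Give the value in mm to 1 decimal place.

T = A_s f_y = 3210 × 415 = 1332150 N = 1332.15 kN.
Setting C = 0.85 f'_c a b equal to T: a = 1332150/(0.85 × 35.7 × 480) = 91.5 mm.

a ≈ 91.5 mm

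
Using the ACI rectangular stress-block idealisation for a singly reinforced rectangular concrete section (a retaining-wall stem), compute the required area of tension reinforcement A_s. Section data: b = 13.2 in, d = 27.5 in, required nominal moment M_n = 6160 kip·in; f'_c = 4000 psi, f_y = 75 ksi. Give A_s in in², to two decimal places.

From M_n = 0.85 f'_c a b (d − a/2):
a = d − √(d² − 2M_n/(0.85 f'_c b)) = 27.5 − √(27.5² − 2 × 6160/(0.85 × 4 × 13.2)) = 5.551 in.
A_s = 0.85 f'_c a b / f_y = 0.85 × 4 × 5.551 × 13.2 / 75 = 3.322 in².

A_s ≈ 3.32 in²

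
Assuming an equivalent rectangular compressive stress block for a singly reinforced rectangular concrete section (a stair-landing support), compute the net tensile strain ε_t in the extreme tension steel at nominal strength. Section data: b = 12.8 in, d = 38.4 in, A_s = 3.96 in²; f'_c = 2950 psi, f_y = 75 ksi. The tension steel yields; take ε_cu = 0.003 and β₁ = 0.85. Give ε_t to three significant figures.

a = A_s f_y/(0.85 f'_c b) = 9.253 in.
β₁ = 0.85, so c = a/β₁ = 9.253/0.85 = 10.886 in.
From the linear strain diagram with ε_cu = 0.003: ε_t = 0.003 (d − c)/c = 0.003 × (38.4 − 10.886)/10.886 = 0.00758.
Since ε_t ≥ 0.005, the section is tension-controlled.

ε_t ≈ 0.00758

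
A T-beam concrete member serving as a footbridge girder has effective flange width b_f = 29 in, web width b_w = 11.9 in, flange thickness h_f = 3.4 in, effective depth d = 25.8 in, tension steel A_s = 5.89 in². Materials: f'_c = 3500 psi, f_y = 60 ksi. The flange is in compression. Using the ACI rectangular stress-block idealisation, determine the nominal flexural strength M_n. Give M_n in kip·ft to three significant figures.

M_n ≈ 697 kip·ft

Tension: T = A_s f_y = 5.89 × 60 = 353.4 kips.
Try a within the flange: a = T/(0.85 f'_c b_f) = 353.4/(0.85 × 3.5 × 29) = 4.096 in.
a = 4.096 > h_f = 3.4 in: the block extends into the web. Split into flange-overhang and web parts.
C_f = 0.85 f'_c (b_f − b_w) h_f = 0.85 × 3.5 × (29 − 11.9) × 3.4 = 173.0 kips.
Remaining web compression depth: a_w = (T − C_f)/(0.85 f'_c b_w) = (353.4 − 173.0)/(0.85 × 3.5 × 11.9) = 5.096 in.
M_n = C_f(d − h_f/2) + (T − C_f)(d − a_w/2) = 173.0 × (25.8 − 1.7) + 180.4 × (25.8 − 2.548) = 4169.3 + 4194.7 = 8364.0 kip·in.
M_n = 8364.0/12 = 697.00 kip·ft.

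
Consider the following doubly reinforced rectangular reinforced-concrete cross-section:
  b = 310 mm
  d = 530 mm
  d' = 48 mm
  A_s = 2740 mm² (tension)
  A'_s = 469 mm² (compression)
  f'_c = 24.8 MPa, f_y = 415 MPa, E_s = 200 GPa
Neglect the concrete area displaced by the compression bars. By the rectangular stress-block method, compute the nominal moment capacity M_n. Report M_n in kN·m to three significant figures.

M_n ≈ 525 kN·m

Assume both tension and compression steel yield.
Net tension couple steel: A_s − A'_s = 2271 mm².
a = (A_s − A'_s) f_y / (0.85 f'_c b) = 942465/(0.85 × 24.8 × 310) = 144.22 mm.
c = a/β₁ = 144.22/0.85 = 169.67 mm; ε'_s = 0.003(c − d')/c = 0.0022 ≥ f_y/E_s = 0.0021, so compression steel does yield.
M_n = (A_s − A'_s) f_y (d − a/2) + A'_s f_y (d − d') = [942465 × (530 − 72.11) + 194635 × (530 − 48)] × 10⁻⁶ = 431.55 + 93.81 = 525.36 kN·m.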